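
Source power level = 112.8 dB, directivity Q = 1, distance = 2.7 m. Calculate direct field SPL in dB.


Given values:
  Lw = 112.8 dB, Q = 1, r = 2.7 m
Formula: SPL = Lw + 10 * log10(Q / (4 * pi * r^2))
Compute 4 * pi * r^2 = 4 * pi * 2.7^2 = 91.6088
Compute Q / denom = 1 / 91.6088 = 0.01091598
Compute 10 * log10(0.01091598) = -19.6194
SPL = 112.8 + (-19.6194) = 93.18

93.18 dB


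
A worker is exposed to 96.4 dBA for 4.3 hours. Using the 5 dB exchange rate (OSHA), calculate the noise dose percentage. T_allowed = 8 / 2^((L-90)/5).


Given values:
  L = 96.4 dBA, T = 4.3 hours
Formula: T_allowed = 8 / 2^((L - 90) / 5)
Compute exponent: (96.4 - 90) / 5 = 1.28
Compute 2^(1.28) = 2.42839
T_allowed = 8 / 2.42839 = 3.294364 hours
Dose = (T / T_allowed) * 100
Dose = (4.3 / 3.294364) * 100 = 130.53

130.53 %


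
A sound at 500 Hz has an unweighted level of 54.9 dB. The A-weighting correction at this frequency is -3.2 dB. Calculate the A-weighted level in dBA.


Given values:
  SPL = 54.9 dB
  A-weighting at 500 Hz = -3.2 dB
Formula: L_A = SPL + A_weight
L_A = 54.9 + (-3.2)
L_A = 51.7

51.7 dBA


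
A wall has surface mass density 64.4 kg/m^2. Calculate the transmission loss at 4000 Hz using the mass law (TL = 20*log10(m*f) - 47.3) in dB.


Given values:
  m = 64.4 kg/m^2, f = 4000 Hz
Formula: TL = 20 * log10(m * f) - 47.3
Compute m * f = 64.4 * 4000 = 257600.0
Compute log10(257600.0) = 5.410946
Compute 20 * 5.410946 = 108.2189
TL = 108.2189 - 47.3 = 60.92

60.92 dB


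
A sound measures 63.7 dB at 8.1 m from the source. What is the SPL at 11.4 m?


Given values:
  SPL1 = 63.7 dB, r1 = 8.1 m, r2 = 11.4 m
Formula: SPL2 = SPL1 - 20 * log10(r2 / r1)
Compute ratio: r2 / r1 = 11.4 / 8.1 = 1.4074
Compute log10: log10(1.4074) = 0.148418
Compute drop: 20 * 0.148418 = 2.9684
SPL2 = 63.7 - 2.9684 = 60.73

60.73 dB


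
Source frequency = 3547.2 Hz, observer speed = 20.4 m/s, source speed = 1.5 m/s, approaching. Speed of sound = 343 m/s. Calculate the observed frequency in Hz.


Given values:
  f_s = 3547.2 Hz, v_o = 20.4 m/s, v_s = 1.5 m/s
  Direction: approaching
Formula: f_o = f_s * (c + v_o) / (c - v_s)
Numerator: c + v_o = 343 + 20.4 = 363.4
Denominator: c - v_s = 343 - 1.5 = 341.5
f_o = 3547.2 * 363.4 / 341.5 = 3774.68

3774.68 Hz


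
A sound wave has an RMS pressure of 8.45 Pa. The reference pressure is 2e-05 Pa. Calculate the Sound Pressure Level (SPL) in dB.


Given values:
  p = 8.45 Pa
  p_ref = 2e-05 Pa
Formula: SPL = 20 * log10(p / p_ref)
Compute ratio: p / p_ref = 8.45 / 2e-05 = 422500
Compute log10: log10(422500) = 5.625827
Multiply: SPL = 20 * 5.625827 = 112.52

112.52 dB


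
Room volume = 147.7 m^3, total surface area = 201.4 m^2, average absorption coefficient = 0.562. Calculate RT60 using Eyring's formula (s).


Given values:
  V = 147.7 m^3, S = 201.4 m^2, alpha = 0.562
Formula: RT60 = 0.161 * V / (-S * ln(1 - alpha))
Compute ln(1 - 0.562) = ln(0.438) = -0.825536
Denominator: -201.4 * -0.825536 = 166.263
Numerator: 0.161 * 147.7 = 23.7797
RT60 = 23.7797 / 166.263 = 0.143

0.143 s


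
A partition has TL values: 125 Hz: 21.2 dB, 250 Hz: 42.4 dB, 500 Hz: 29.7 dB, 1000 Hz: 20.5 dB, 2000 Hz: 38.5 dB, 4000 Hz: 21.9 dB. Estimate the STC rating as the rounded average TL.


Given TL values at each frequency:
  125 Hz: 21.2 dB
  250 Hz: 42.4 dB
  500 Hz: 29.7 dB
  1000 Hz: 20.5 dB
  2000 Hz: 38.5 dB
  4000 Hz: 21.9 dB
Formula: STC ~ round(average of TL values)
Sum = 21.2 + 42.4 + 29.7 + 20.5 + 38.5 + 21.9 = 174.2
Average = 174.2 / 6 = 29.03
Rounded: 29

29


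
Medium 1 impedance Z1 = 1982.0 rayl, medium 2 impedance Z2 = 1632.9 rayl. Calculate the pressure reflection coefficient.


Given values:
  Z1 = 1982.0 rayl, Z2 = 1632.9 rayl
Formula: R = (Z2 - Z1) / (Z2 + Z1)
Numerator: Z2 - Z1 = 1632.9 - 1982.0 = -349.1
Denominator: Z2 + Z1 = 1632.9 + 1982.0 = 3614.9
R = -349.1 / 3614.9 = -0.0966

-0.0966


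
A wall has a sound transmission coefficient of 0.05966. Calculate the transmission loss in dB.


Given values:
  tau = 0.05966
Formula: TL = 10 * log10(1 / tau)
Compute 1 / tau = 1 / 0.05966 = 16.7616
Compute log10(16.7616) = 1.224315
TL = 10 * 1.224315 = 12.24

12.24 dB


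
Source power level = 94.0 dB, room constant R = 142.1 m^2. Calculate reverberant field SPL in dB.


Given values:
  Lw = 94.0 dB, R = 142.1 m^2
Formula: SPL = Lw + 10 * log10(4 / R)
Compute 4 / R = 4 / 142.1 = 0.028149
Compute 10 * log10(0.028149) = -15.5054
SPL = 94.0 + (-15.5054) = 78.49

78.49 dB


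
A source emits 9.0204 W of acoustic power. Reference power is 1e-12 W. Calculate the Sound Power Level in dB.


Given values:
  W = 9.0204 W
  W_ref = 1e-12 W
Formula: SWL = 10 * log10(W / W_ref)
Compute ratio: W / W_ref = 9020400000000
Compute log10: log10(9020400000000) = 12.955226
Multiply: SWL = 10 * 12.955226 = 129.55

129.55 dB


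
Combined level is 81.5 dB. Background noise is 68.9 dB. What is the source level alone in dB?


Given values:
  L_total = 81.5 dB, L_bg = 68.9 dB
Formula: L_source = 10 * log10(10^(L_total/10) - 10^(L_bg/10))
Convert to linear:
  10^(81.5/10) = 141253754.4623
  10^(68.9/10) = 7762471.1663
Difference: 141253754.4623 - 7762471.1663 = 133491283.296
L_source = 10 * log10(133491283.296) = 81.25

81.25 dB


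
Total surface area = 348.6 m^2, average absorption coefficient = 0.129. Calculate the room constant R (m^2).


Given values:
  S = 348.6 m^2, alpha = 0.129
Formula: R = S * alpha / (1 - alpha)
Numerator: 348.6 * 0.129 = 44.9694
Denominator: 1 - 0.129 = 0.871
R = 44.9694 / 0.871 = 51.63

51.63 m^2


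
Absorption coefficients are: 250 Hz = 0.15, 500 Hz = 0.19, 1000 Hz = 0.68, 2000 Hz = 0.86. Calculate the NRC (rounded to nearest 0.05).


Given values:
  a_250 = 0.15, a_500 = 0.19
  a_1000 = 0.68, a_2000 = 0.86
Formula: NRC = (a250 + a500 + a1000 + a2000) / 4
Sum = 0.15 + 0.19 + 0.68 + 0.86 = 1.88
NRC = 1.88 / 4 = 0.47
Rounded to nearest 0.05: 0.45

0.45


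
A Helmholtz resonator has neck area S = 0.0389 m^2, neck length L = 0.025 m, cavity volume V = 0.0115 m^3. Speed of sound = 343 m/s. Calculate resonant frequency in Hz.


Given values:
  S = 0.0389 m^2, L = 0.025 m, V = 0.0115 m^3, c = 343 m/s
Formula: f = (c / (2*pi)) * sqrt(S / (V * L))
Compute V * L = 0.0115 * 0.025 = 0.0002875
Compute S / (V * L) = 0.0389 / 0.0002875 = 135.3043
Compute sqrt(135.3043) = 11.632038
Compute c / (2*pi) = 343 / 6.283185 = 54.590148
f = 54.590148 * 11.632038 = 634.99

634.99 Hz


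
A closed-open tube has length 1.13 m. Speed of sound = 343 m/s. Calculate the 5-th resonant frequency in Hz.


Given values:
  Tube type: closed-open, L = 1.13 m, c = 343 m/s, n = 5
Formula: f_n = (2n - 1) * c / (4 * L)
Compute 2n - 1 = 2*5 - 1 = 9
Compute 4 * L = 4 * 1.13 = 4.52
f = 9 * 343 / 4.52
f = 682.96

682.96 Hz


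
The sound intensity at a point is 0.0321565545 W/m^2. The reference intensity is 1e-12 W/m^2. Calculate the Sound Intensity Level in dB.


Given values:
  I = 0.0321565545 W/m^2
  I_ref = 1e-12 W/m^2
Formula: SIL = 10 * log10(I / I_ref)
Compute ratio: I / I_ref = 32156554500
Compute log10: log10(32156554500) = 10.50727
Multiply: SIL = 10 * 10.50727 = 105.07

105.07 dB


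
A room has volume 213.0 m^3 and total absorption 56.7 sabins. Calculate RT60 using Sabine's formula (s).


Given values:
  V = 213.0 m^3
  A = 56.7 sabins
Formula: RT60 = 0.161 * V / A
Numerator: 0.161 * 213.0 = 34.293
RT60 = 34.293 / 56.7 = 0.605

0.605 s


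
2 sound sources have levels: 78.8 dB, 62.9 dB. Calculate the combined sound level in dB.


Formula: L_total = 10 * log10( sum(10^(Li/10)) )
  Source 1: 10^(78.8/10) = 75857757.5029
  Source 2: 10^(62.9/10) = 1949844.5998
Sum of linear values = 77807602.1027
L_total = 10 * log10(77807602.1027) = 78.91

78.91 dB


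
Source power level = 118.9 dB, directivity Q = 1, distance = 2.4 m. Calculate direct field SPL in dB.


Given values:
  Lw = 118.9 dB, Q = 1, r = 2.4 m
Formula: SPL = Lw + 10 * log10(Q / (4 * pi * r^2))
Compute 4 * pi * r^2 = 4 * pi * 2.4^2 = 72.3823
Compute Q / denom = 1 / 72.3823 = 0.01381553
Compute 10 * log10(0.01381553) = -18.5963
SPL = 118.9 + (-18.5963) = 100.3

100.3 dB


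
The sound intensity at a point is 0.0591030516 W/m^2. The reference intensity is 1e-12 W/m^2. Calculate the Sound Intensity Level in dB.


Given values:
  I = 0.0591030516 W/m^2
  I_ref = 1e-12 W/m^2
Formula: SIL = 10 * log10(I / I_ref)
Compute ratio: I / I_ref = 59103051600
Compute log10: log10(59103051600) = 10.77161
Multiply: SIL = 10 * 10.77161 = 107.72

107.72 dB


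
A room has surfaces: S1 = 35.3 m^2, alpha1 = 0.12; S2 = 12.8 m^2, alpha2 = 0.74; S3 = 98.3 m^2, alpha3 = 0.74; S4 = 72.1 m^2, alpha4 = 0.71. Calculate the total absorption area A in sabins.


Given surfaces:
  Surface 1: 35.3 * 0.12 = 4.236
  Surface 2: 12.8 * 0.74 = 9.472
  Surface 3: 98.3 * 0.74 = 72.742
  Surface 4: 72.1 * 0.71 = 51.191
Formula: A = sum(Si * alpha_i)
A = 4.236 + 9.472 + 72.742 + 51.191
A = 137.64

137.64 sabins


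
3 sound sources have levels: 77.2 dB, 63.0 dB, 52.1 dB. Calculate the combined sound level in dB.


Formula: L_total = 10 * log10( sum(10^(Li/10)) )
  Source 1: 10^(77.2/10) = 52480746.025
  Source 2: 10^(63.0/10) = 1995262.315
  Source 3: 10^(52.1/10) = 162181.0097
Sum of linear values = 54638189.3497
L_total = 10 * log10(54638189.3497) = 77.37

77.37 dB


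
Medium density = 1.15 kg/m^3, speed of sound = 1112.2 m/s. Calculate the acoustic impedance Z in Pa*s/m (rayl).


Given values:
  rho = 1.15 kg/m^3
  c = 1112.2 m/s
Formula: Z = rho * c
Z = 1.15 * 1112.2
Z = 1279.03

1279.03 rayl


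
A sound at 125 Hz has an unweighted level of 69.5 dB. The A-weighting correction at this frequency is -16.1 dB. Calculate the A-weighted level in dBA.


Given values:
  SPL = 69.5 dB
  A-weighting at 125 Hz = -16.1 dB
Formula: L_A = SPL + A_weight
L_A = 69.5 + (-16.1)
L_A = 53.4

53.4 dBA


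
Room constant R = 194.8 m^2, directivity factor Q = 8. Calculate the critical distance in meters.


Given values:
  R = 194.8 m^2, Q = 8
Formula: d_c = 0.141 * sqrt(Q * R)
Compute Q * R = 8 * 194.8 = 1558.4
Compute sqrt(1558.4) = 39.4766
d_c = 0.141 * 39.4766 = 5.566

5.566 m


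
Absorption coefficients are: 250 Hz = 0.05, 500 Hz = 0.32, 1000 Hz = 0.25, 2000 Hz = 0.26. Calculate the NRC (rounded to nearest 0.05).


Given values:
  a_250 = 0.05, a_500 = 0.32
  a_1000 = 0.25, a_2000 = 0.26
Formula: NRC = (a250 + a500 + a1000 + a2000) / 4
Sum = 0.05 + 0.32 + 0.25 + 0.26 = 0.88
NRC = 0.88 / 4 = 0.22
Rounded to nearest 0.05: 0.2

0.2


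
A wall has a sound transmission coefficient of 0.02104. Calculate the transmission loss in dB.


Given values:
  tau = 0.02104
Formula: TL = 10 * log10(1 / tau)
Compute 1 / tau = 1 / 0.02104 = 47.5285
Compute log10(47.5285) = 1.676954
TL = 10 * 1.676954 = 16.77

16.77 dB


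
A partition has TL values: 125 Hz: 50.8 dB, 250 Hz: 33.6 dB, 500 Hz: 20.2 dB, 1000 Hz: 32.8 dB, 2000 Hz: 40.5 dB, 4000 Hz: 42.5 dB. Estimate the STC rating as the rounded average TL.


Given TL values at each frequency:
  125 Hz: 50.8 dB
  250 Hz: 33.6 dB
  500 Hz: 20.2 dB
  1000 Hz: 32.8 dB
  2000 Hz: 40.5 dB
  4000 Hz: 42.5 dB
Formula: STC ~ round(average of TL values)
Sum = 50.8 + 33.6 + 20.2 + 32.8 + 40.5 + 42.5 = 220.4
Average = 220.4 / 6 = 36.73
Rounded: 37

37


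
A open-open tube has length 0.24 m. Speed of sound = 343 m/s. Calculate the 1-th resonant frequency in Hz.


Given values:
  Tube type: open-open, L = 0.24 m, c = 343 m/s, n = 1
Formula: f_n = n * c / (2 * L)
Compute 2 * L = 2 * 0.24 = 0.48
f = 1 * 343 / 0.48
f = 714.58

714.58 Hz


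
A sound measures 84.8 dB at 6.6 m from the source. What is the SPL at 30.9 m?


Given values:
  SPL1 = 84.8 dB, r1 = 6.6 m, r2 = 30.9 m
Formula: SPL2 = SPL1 - 20 * log10(r2 / r1)
Compute ratio: r2 / r1 = 30.9 / 6.6 = 4.6818
Compute log10: log10(4.6818) = 0.670413
Compute drop: 20 * 0.670413 = 13.4083
SPL2 = 84.8 - 13.4083 = 71.39

71.39 dB


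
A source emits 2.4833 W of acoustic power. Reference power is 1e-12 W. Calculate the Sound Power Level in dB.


Given values:
  W = 2.4833 W
  W_ref = 1e-12 W
Formula: SWL = 10 * log10(W / W_ref)
Compute ratio: W / W_ref = 2483300000000
Compute log10: log10(2483300000000) = 12.395029
Multiply: SWL = 10 * 12.395029 = 123.95

123.95 dB


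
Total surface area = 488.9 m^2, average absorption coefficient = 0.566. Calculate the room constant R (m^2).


Given values:
  S = 488.9 m^2, alpha = 0.566
Formula: R = S * alpha / (1 - alpha)
Numerator: 488.9 * 0.566 = 276.7174
Denominator: 1 - 0.566 = 0.434
R = 276.7174 / 0.434 = 637.6

637.6 m^2


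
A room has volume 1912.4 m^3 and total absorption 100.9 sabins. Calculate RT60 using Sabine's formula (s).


Given values:
  V = 1912.4 m^3
  A = 100.9 sabins
Formula: RT60 = 0.161 * V / A
Numerator: 0.161 * 1912.4 = 307.8964
RT60 = 307.8964 / 100.9 = 3.052

3.052 s


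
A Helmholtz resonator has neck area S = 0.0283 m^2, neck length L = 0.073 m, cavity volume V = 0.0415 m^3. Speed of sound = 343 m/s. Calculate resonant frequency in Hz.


Given values:
  S = 0.0283 m^2, L = 0.073 m, V = 0.0415 m^3, c = 343 m/s
Formula: f = (c / (2*pi)) * sqrt(S / (V * L))
Compute V * L = 0.0415 * 0.073 = 0.0030295
Compute S / (V * L) = 0.0283 / 0.0030295 = 9.3415
Compute sqrt(9.3415) = 3.056387
Compute c / (2*pi) = 343 / 6.283185 = 54.590148
f = 54.590148 * 3.056387 = 166.85

166.85 Hz


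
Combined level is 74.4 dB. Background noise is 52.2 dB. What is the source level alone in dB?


Given values:
  L_total = 74.4 dB, L_bg = 52.2 dB
Formula: L_source = 10 * log10(10^(L_total/10) - 10^(L_bg/10))
Convert to linear:
  10^(74.4/10) = 27542287.0334
  10^(52.2/10) = 165958.6907
Difference: 27542287.0334 - 165958.6907 = 27376328.3427
L_source = 10 * log10(27376328.3427) = 74.37

74.37 dB


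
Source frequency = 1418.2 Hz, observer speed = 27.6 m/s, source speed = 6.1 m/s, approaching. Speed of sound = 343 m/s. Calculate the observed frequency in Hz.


Given values:
  f_s = 1418.2 Hz, v_o = 27.6 m/s, v_s = 6.1 m/s
  Direction: approaching
Formula: f_o = f_s * (c + v_o) / (c - v_s)
Numerator: c + v_o = 343 + 27.6 = 370.6
Denominator: c - v_s = 343 - 6.1 = 336.9
f_o = 1418.2 * 370.6 / 336.9 = 1560.06

1560.06 Hz


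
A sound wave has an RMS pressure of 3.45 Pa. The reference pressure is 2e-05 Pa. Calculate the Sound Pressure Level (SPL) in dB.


Given values:
  p = 3.45 Pa
  p_ref = 2e-05 Pa
Formula: SPL = 20 * log10(p / p_ref)
Compute ratio: p / p_ref = 3.45 / 2e-05 = 172500
Compute log10: log10(172500) = 5.236789
Multiply: SPL = 20 * 5.236789 = 104.74

104.74 dB


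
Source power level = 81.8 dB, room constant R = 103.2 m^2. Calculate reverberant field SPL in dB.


Given values:
  Lw = 81.8 dB, R = 103.2 m^2
Formula: SPL = Lw + 10 * log10(4 / R)
Compute 4 / R = 4 / 103.2 = 0.03876
Compute 10 * log10(0.03876) = -14.1162
SPL = 81.8 + (-14.1162) = 67.68

67.68 dB


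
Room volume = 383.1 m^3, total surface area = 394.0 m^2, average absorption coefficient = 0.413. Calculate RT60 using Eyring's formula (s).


Given values:
  V = 383.1 m^3, S = 394.0 m^2, alpha = 0.413
Formula: RT60 = 0.161 * V / (-S * ln(1 - alpha))
Compute ln(1 - 0.413) = ln(0.587) = -0.53273
Denominator: -394.0 * -0.53273 = 209.8956
Numerator: 0.161 * 383.1 = 61.6791
RT60 = 61.6791 / 209.8956 = 0.294

0.294 s


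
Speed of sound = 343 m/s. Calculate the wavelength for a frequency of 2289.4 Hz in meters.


Given values:
  c = 343 m/s, f = 2289.4 Hz
Formula: lambda = c / f
lambda = 343 / 2289.4
lambda = 0.1498

0.1498 m


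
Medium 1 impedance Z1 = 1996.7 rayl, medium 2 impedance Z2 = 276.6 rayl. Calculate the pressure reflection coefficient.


Given values:
  Z1 = 1996.7 rayl, Z2 = 276.6 rayl
Formula: R = (Z2 - Z1) / (Z2 + Z1)
Numerator: Z2 - Z1 = 276.6 - 1996.7 = -1720.1
Denominator: Z2 + Z1 = 276.6 + 1996.7 = 2273.3
R = -1720.1 / 2273.3 = -0.7567

-0.7567


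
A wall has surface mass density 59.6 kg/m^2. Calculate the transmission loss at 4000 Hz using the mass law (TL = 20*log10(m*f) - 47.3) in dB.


Given values:
  m = 59.6 kg/m^2, f = 4000 Hz
Formula: TL = 20 * log10(m * f) - 47.3
Compute m * f = 59.6 * 4000 = 238400.0
Compute log10(238400.0) = 5.377306
Compute 20 * 5.377306 = 107.5461
TL = 107.5461 - 47.3 = 60.25

60.25 dB


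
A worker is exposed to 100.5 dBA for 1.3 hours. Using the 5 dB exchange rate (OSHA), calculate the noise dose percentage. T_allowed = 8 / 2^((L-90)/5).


Given values:
  L = 100.5 dBA, T = 1.3 hours
Formula: T_allowed = 8 / 2^((L - 90) / 5)
Compute exponent: (100.5 - 90) / 5 = 2.1
Compute 2^(2.1) = 4.287094
T_allowed = 8 / 4.287094 = 1.866066 hours
Dose = (T / T_allowed) * 100
Dose = (1.3 / 1.866066) * 100 = 69.67

69.67 %


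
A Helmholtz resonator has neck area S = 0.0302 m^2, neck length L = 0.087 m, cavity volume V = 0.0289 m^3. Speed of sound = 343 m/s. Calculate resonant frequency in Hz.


Given values:
  S = 0.0302 m^2, L = 0.087 m, V = 0.0289 m^3, c = 343 m/s
Formula: f = (c / (2*pi)) * sqrt(S / (V * L))
Compute V * L = 0.0289 * 0.087 = 0.0025143
Compute S / (V * L) = 0.0302 / 0.0025143 = 12.0113
Compute sqrt(12.0113) = 3.465732
Compute c / (2*pi) = 343 / 6.283185 = 54.590148
f = 54.590148 * 3.465732 = 189.19

189.19 Hz


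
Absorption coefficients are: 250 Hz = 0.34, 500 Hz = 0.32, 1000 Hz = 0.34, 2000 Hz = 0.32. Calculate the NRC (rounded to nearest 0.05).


Given values:
  a_250 = 0.34, a_500 = 0.32
  a_1000 = 0.34, a_2000 = 0.32
Formula: NRC = (a250 + a500 + a1000 + a2000) / 4
Sum = 0.34 + 0.32 + 0.34 + 0.32 = 1.32
NRC = 1.32 / 4 = 0.33
Rounded to nearest 0.05: 0.35

0.35


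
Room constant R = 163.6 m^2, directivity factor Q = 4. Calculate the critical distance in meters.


Given values:
  R = 163.6 m^2, Q = 4
Formula: d_c = 0.141 * sqrt(Q * R)
Compute Q * R = 4 * 163.6 = 654.4
Compute sqrt(654.4) = 25.5812
d_c = 0.141 * 25.5812 = 3.607

3.607 m


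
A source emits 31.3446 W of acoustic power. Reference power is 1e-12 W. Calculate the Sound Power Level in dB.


Given values:
  W = 31.3446 W
  W_ref = 1e-12 W
Formula: SWL = 10 * log10(W / W_ref)
Compute ratio: W / W_ref = 31344600000000
Compute log10: log10(31344600000000) = 13.496163
Multiply: SWL = 10 * 13.496163 = 134.96

134.96 dB


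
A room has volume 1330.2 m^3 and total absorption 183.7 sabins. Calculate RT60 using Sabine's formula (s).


Given values:
  V = 1330.2 m^3
  A = 183.7 sabins
Formula: RT60 = 0.161 * V / A
Numerator: 0.161 * 1330.2 = 214.1622
RT60 = 214.1622 / 183.7 = 1.166

1.166 s


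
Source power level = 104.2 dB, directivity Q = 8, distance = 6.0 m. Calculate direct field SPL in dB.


Given values:
  Lw = 104.2 dB, Q = 8, r = 6.0 m
Formula: SPL = Lw + 10 * log10(Q / (4 * pi * r^2))
Compute 4 * pi * r^2 = 4 * pi * 6.0^2 = 452.3893
Compute Q / denom = 8 / 452.3893 = 0.01768388
Compute 10 * log10(0.01768388) = -17.5242
SPL = 104.2 + (-17.5242) = 86.68

86.68 dB


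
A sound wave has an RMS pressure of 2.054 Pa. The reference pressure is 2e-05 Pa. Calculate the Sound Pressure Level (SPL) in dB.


Given values:
  p = 2.054 Pa
  p_ref = 2e-05 Pa
Formula: SPL = 20 * log10(p / p_ref)
Compute ratio: p / p_ref = 2.054 / 2e-05 = 102700
Compute log10: log10(102700) = 5.01157
Multiply: SPL = 20 * 5.01157 = 100.23

100.23 dB


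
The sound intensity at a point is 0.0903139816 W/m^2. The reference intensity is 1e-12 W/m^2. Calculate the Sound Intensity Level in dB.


Given values:
  I = 0.0903139816 W/m^2
  I_ref = 1e-12 W/m^2
Formula: SIL = 10 * log10(I / I_ref)
Compute ratio: I / I_ref = 90313981600
Compute log10: log10(90313981600) = 10.955755
Multiply: SIL = 10 * 10.955755 = 109.56

109.56 dB


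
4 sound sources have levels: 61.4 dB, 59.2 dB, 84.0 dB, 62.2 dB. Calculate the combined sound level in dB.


Formula: L_total = 10 * log10( sum(10^(Li/10)) )
  Source 1: 10^(61.4/10) = 1380384.2646
  Source 2: 10^(59.2/10) = 831763.7711
  Source 3: 10^(84.0/10) = 251188643.151
  Source 4: 10^(62.2/10) = 1659586.9074
Sum of linear values = 255060378.0941
L_total = 10 * log10(255060378.0941) = 84.07

84.07 dB


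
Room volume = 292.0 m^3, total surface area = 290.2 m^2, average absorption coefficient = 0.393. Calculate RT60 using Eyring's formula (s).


Given values:
  V = 292.0 m^3, S = 290.2 m^2, alpha = 0.393
Formula: RT60 = 0.161 * V / (-S * ln(1 - alpha))
Compute ln(1 - 0.393) = ln(0.607) = -0.499226
Denominator: -290.2 * -0.499226 = 144.8754
Numerator: 0.161 * 292.0 = 47.012
RT60 = 47.012 / 144.8754 = 0.324

0.324 s


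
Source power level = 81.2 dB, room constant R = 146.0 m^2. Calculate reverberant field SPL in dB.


Given values:
  Lw = 81.2 dB, R = 146.0 m^2
Formula: SPL = Lw + 10 * log10(4 / R)
Compute 4 / R = 4 / 146.0 = 0.027397
Compute 10 * log10(0.027397) = -15.623
SPL = 81.2 + (-15.623) = 65.58

65.58 dB


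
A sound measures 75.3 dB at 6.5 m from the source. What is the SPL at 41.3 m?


Given values:
  SPL1 = 75.3 dB, r1 = 6.5 m, r2 = 41.3 m
Formula: SPL2 = SPL1 - 20 * log10(r2 / r1)
Compute ratio: r2 / r1 = 41.3 / 6.5 = 6.3538
Compute log10: log10(6.3538) = 0.803034
Compute drop: 20 * 0.803034 = 16.0607
SPL2 = 75.3 - 16.0607 = 59.24

59.24 dB


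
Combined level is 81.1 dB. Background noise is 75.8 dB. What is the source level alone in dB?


Given values:
  L_total = 81.1 dB, L_bg = 75.8 dB
Formula: L_source = 10 * log10(10^(L_total/10) - 10^(L_bg/10))
Convert to linear:
  10^(81.1/10) = 128824955.1693
  10^(75.8/10) = 38018939.6321
Difference: 128824955.1693 - 38018939.6321 = 90806015.5372
L_source = 10 * log10(90806015.5372) = 79.58

79.58 dB


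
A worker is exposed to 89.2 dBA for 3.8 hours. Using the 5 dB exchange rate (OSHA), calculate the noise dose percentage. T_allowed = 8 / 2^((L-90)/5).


Given values:
  L = 89.2 dBA, T = 3.8 hours
Formula: T_allowed = 8 / 2^((L - 90) / 5)
Compute exponent: (89.2 - 90) / 5 = -0.16
Compute 2^(-0.16) = 0.895025
T_allowed = 8 / 0.895025 = 8.938298 hours
Dose = (T / T_allowed) * 100
Dose = (3.8 / 8.938298) * 100 = 42.51

42.51 %


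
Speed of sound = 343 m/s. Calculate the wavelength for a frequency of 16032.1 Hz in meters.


Given values:
  c = 343 m/s, f = 16032.1 Hz
Formula: lambda = c / f
lambda = 343 / 16032.1
lambda = 0.0214

0.0214 m


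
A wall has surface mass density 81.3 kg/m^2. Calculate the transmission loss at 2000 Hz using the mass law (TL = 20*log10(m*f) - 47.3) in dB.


Given values:
  m = 81.3 kg/m^2, f = 2000 Hz
Formula: TL = 20 * log10(m * f) - 47.3
Compute m * f = 81.3 * 2000 = 162600.0
Compute log10(162600.0) = 5.211121
Compute 20 * 5.211121 = 104.2224
TL = 104.2224 - 47.3 = 56.92

56.92 dB


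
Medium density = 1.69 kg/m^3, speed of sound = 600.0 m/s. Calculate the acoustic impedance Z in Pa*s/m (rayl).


Given values:
  rho = 1.69 kg/m^3
  c = 600.0 m/s
Formula: Z = rho * c
Z = 1.69 * 600.0
Z = 1014.0

1014.0 rayl


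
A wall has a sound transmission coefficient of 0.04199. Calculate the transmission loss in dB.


Given values:
  tau = 0.04199
Formula: TL = 10 * log10(1 / tau)
Compute 1 / tau = 1 / 0.04199 = 23.8152
Compute log10(23.8152) = 1.376854
TL = 10 * 1.376854 = 13.77

13.77 dB


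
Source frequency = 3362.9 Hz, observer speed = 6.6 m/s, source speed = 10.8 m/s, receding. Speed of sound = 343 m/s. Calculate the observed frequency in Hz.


Given values:
  f_s = 3362.9 Hz, v_o = 6.6 m/s, v_s = 10.8 m/s
  Direction: receding
Formula: f_o = f_s * (c - v_o) / (c + v_s)
Numerator: c - v_o = 343 - 6.6 = 336.4
Denominator: c + v_s = 343 + 10.8 = 353.8
f_o = 3362.9 * 336.4 / 353.8 = 3197.51

3197.51 Hz


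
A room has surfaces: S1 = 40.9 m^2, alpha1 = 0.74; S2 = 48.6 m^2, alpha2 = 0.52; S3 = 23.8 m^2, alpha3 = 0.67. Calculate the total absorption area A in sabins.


Given surfaces:
  Surface 1: 40.9 * 0.74 = 30.266
  Surface 2: 48.6 * 0.52 = 25.272
  Surface 3: 23.8 * 0.67 = 15.946
Formula: A = sum(Si * alpha_i)
A = 30.266 + 25.272 + 15.946
A = 71.48

71.48 sabins


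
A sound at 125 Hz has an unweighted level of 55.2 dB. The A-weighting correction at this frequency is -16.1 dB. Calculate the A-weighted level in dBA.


Given values:
  SPL = 55.2 dB
  A-weighting at 125 Hz = -16.1 dB
Formula: L_A = SPL + A_weight
L_A = 55.2 + (-16.1)
L_A = 39.1

39.1 dBA


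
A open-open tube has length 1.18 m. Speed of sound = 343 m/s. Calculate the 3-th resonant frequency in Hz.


Given values:
  Tube type: open-open, L = 1.18 m, c = 343 m/s, n = 3
Formula: f_n = n * c / (2 * L)
Compute 2 * L = 2 * 1.18 = 2.36
f = 3 * 343 / 2.36
f = 436.02

436.02 Hz


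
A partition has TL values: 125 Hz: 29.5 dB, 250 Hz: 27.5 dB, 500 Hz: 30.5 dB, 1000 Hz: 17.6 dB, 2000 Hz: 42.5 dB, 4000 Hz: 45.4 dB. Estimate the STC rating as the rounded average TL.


Given TL values at each frequency:
  125 Hz: 29.5 dB
  250 Hz: 27.5 dB
  500 Hz: 30.5 dB
  1000 Hz: 17.6 dB
  2000 Hz: 42.5 dB
  4000 Hz: 45.4 dB
Formula: STC ~ round(average of TL values)
Sum = 29.5 + 27.5 + 30.5 + 17.6 + 42.5 + 45.4 = 193.0
Average = 193.0 / 6 = 32.17
Rounded: 32

32


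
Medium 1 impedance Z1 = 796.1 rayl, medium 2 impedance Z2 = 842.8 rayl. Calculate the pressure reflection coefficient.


Given values:
  Z1 = 796.1 rayl, Z2 = 842.8 rayl
Formula: R = (Z2 - Z1) / (Z2 + Z1)
Numerator: Z2 - Z1 = 842.8 - 796.1 = 46.7
Denominator: Z2 + Z1 = 842.8 + 796.1 = 1638.9
R = 46.7 / 1638.9 = 0.0285

0.0285


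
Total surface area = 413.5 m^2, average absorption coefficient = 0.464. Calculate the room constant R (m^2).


Given values:
  S = 413.5 m^2, alpha = 0.464
Formula: R = S * alpha / (1 - alpha)
Numerator: 413.5 * 0.464 = 191.864
Denominator: 1 - 0.464 = 0.536
R = 191.864 / 0.536 = 357.96

357.96 m^2


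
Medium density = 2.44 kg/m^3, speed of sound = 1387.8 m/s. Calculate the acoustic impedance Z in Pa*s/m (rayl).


Given values:
  rho = 2.44 kg/m^3
  c = 1387.8 m/s
Formula: Z = rho * c
Z = 2.44 * 1387.8
Z = 3386.23

3386.23 rayl


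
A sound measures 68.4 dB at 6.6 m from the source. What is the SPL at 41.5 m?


Given values:
  SPL1 = 68.4 dB, r1 = 6.6 m, r2 = 41.5 m
Formula: SPL2 = SPL1 - 20 * log10(r2 / r1)
Compute ratio: r2 / r1 = 41.5 / 6.6 = 6.2879
Compute log10: log10(6.2879) = 0.798506
Compute drop: 20 * 0.798506 = 15.9701
SPL2 = 68.4 - 15.9701 = 52.43

52.43 dB


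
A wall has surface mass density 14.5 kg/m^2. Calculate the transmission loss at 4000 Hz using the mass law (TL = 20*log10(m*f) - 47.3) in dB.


Given values:
  m = 14.5 kg/m^2, f = 4000 Hz
Formula: TL = 20 * log10(m * f) - 47.3
Compute m * f = 14.5 * 4000 = 58000.0
Compute log10(58000.0) = 4.763428
Compute 20 * 4.763428 = 95.2686
TL = 95.2686 - 47.3 = 47.97

47.97 dB


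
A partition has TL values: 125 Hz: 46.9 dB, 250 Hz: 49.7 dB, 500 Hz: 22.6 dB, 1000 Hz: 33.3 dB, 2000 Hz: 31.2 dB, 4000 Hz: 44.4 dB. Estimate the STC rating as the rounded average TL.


Given TL values at each frequency:
  125 Hz: 46.9 dB
  250 Hz: 49.7 dB
  500 Hz: 22.6 dB
  1000 Hz: 33.3 dB
  2000 Hz: 31.2 dB
  4000 Hz: 44.4 dB
Formula: STC ~ round(average of TL values)
Sum = 46.9 + 49.7 + 22.6 + 33.3 + 31.2 + 44.4 = 228.1
Average = 228.1 / 6 = 38.02
Rounded: 38

38


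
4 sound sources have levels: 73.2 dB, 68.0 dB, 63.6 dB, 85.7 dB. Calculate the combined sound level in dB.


Formula: L_total = 10 * log10( sum(10^(Li/10)) )
  Source 1: 10^(73.2/10) = 20892961.3085
  Source 2: 10^(68.0/10) = 6309573.4448
  Source 3: 10^(63.6/10) = 2290867.6528
  Source 4: 10^(85.7/10) = 371535229.0972
Sum of linear values = 401028631.5033
L_total = 10 * log10(401028631.5033) = 86.03

86.03 dB


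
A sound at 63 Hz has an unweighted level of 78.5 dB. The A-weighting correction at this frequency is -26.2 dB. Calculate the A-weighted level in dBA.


Given values:
  SPL = 78.5 dB
  A-weighting at 63 Hz = -26.2 dB
Formula: L_A = SPL + A_weight
L_A = 78.5 + (-26.2)
L_A = 52.3

52.3 dBA


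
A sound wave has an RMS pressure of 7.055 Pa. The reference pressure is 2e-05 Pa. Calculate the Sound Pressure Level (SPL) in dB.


Given values:
  p = 7.055 Pa
  p_ref = 2e-05 Pa
Formula: SPL = 20 * log10(p / p_ref)
Compute ratio: p / p_ref = 7.055 / 2e-05 = 352750
Compute log10: log10(352750) = 5.547467
Multiply: SPL = 20 * 5.547467 = 110.95

110.95 dB


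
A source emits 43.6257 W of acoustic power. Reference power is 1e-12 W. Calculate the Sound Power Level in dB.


Given values:
  W = 43.6257 W
  W_ref = 1e-12 W
Formula: SWL = 10 * log10(W / W_ref)
Compute ratio: W / W_ref = 43625700000000
Compute log10: log10(43625700000000) = 13.639742
Multiply: SWL = 10 * 13.639742 = 136.4

136.4 dB


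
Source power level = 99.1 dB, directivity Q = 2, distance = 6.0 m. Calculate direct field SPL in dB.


Given values:
  Lw = 99.1 dB, Q = 2, r = 6.0 m
Formula: SPL = Lw + 10 * log10(Q / (4 * pi * r^2))
Compute 4 * pi * r^2 = 4 * pi * 6.0^2 = 452.3893
Compute Q / denom = 2 / 452.3893 = 0.00442097
Compute 10 * log10(0.00442097) = -23.5448
SPL = 99.1 + (-23.5448) = 75.56

75.56 dB


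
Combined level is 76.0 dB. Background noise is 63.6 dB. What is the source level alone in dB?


Given values:
  L_total = 76.0 dB, L_bg = 63.6 dB
Formula: L_source = 10 * log10(10^(L_total/10) - 10^(L_bg/10))
Convert to linear:
  10^(76.0/10) = 39810717.0553
  10^(63.6/10) = 2290867.6528
Difference: 39810717.0553 - 2290867.6528 = 37519849.4025
L_source = 10 * log10(37519849.4025) = 75.74

75.74 dB


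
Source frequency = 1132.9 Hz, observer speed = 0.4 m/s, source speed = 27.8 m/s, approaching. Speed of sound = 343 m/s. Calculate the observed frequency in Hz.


Given values:
  f_s = 1132.9 Hz, v_o = 0.4 m/s, v_s = 27.8 m/s
  Direction: approaching
Formula: f_o = f_s * (c + v_o) / (c - v_s)
Numerator: c + v_o = 343 + 0.4 = 343.4
Denominator: c - v_s = 343 - 27.8 = 315.2
f_o = 1132.9 * 343.4 / 315.2 = 1234.26

1234.26 Hz


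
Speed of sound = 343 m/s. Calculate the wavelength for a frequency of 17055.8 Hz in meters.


Given values:
  c = 343 m/s, f = 17055.8 Hz
Formula: lambda = c / f
lambda = 343 / 17055.8
lambda = 0.0201

0.0201 m


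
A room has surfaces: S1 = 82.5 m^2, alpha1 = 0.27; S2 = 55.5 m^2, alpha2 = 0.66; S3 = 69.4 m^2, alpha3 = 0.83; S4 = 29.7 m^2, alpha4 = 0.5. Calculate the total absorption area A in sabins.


Given surfaces:
  Surface 1: 82.5 * 0.27 = 22.275
  Surface 2: 55.5 * 0.66 = 36.63
  Surface 3: 69.4 * 0.83 = 57.602
  Surface 4: 29.7 * 0.5 = 14.85
Formula: A = sum(Si * alpha_i)
A = 22.275 + 36.63 + 57.602 + 14.85
A = 131.36

131.36 sabins


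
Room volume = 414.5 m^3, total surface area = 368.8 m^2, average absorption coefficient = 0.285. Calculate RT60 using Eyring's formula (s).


Given values:
  V = 414.5 m^3, S = 368.8 m^2, alpha = 0.285
Formula: RT60 = 0.161 * V / (-S * ln(1 - alpha))
Compute ln(1 - 0.285) = ln(0.715) = -0.335473
Denominator: -368.8 * -0.335473 = 123.7224
Numerator: 0.161 * 414.5 = 66.7345
RT60 = 66.7345 / 123.7224 = 0.539

0.539 s


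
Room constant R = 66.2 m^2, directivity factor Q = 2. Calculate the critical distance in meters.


Given values:
  R = 66.2 m^2, Q = 2
Formula: d_c = 0.141 * sqrt(Q * R)
Compute Q * R = 2 * 66.2 = 132.4
Compute sqrt(132.4) = 11.5065
d_c = 0.141 * 11.5065 = 1.622

1.622 m


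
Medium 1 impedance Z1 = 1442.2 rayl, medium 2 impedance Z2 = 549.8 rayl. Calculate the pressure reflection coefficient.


Given values:
  Z1 = 1442.2 rayl, Z2 = 549.8 rayl
Formula: R = (Z2 - Z1) / (Z2 + Z1)
Numerator: Z2 - Z1 = 549.8 - 1442.2 = -892.4
Denominator: Z2 + Z1 = 549.8 + 1442.2 = 1992.0
R = -892.4 / 1992.0 = -0.448

-0.448


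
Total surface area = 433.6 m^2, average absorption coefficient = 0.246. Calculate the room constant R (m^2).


Given values:
  S = 433.6 m^2, alpha = 0.246
Formula: R = S * alpha / (1 - alpha)
Numerator: 433.6 * 0.246 = 106.6656
Denominator: 1 - 0.246 = 0.754
R = 106.6656 / 0.754 = 141.47

141.47 m^2


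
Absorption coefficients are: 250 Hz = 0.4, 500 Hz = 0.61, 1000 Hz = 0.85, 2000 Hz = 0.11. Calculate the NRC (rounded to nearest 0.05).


Given values:
  a_250 = 0.4, a_500 = 0.61
  a_1000 = 0.85, a_2000 = 0.11
Formula: NRC = (a250 + a500 + a1000 + a2000) / 4
Sum = 0.4 + 0.61 + 0.85 + 0.11 = 1.97
NRC = 1.97 / 4 = 0.4925
Rounded to nearest 0.05: 0.5

0.5


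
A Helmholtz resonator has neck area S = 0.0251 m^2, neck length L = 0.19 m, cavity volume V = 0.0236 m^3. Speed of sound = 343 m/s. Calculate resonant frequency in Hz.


Given values:
  S = 0.0251 m^2, L = 0.19 m, V = 0.0236 m^3, c = 343 m/s
Formula: f = (c / (2*pi)) * sqrt(S / (V * L))
Compute V * L = 0.0236 * 0.19 = 0.004484
Compute S / (V * L) = 0.0251 / 0.004484 = 5.5977
Compute sqrt(5.5977) = 2.365946
Compute c / (2*pi) = 343 / 6.283185 = 54.590148
f = 54.590148 * 2.365946 = 129.16

129.16 Hz


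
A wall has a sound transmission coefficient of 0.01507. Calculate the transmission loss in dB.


Given values:
  tau = 0.01507
Formula: TL = 10 * log10(1 / tau)
Compute 1 / tau = 1 / 0.01507 = 66.357
Compute log10(66.357) = 1.821887
TL = 10 * 1.821887 = 18.22

18.22 dB


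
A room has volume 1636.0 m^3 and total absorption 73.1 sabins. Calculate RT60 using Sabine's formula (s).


Given values:
  V = 1636.0 m^3
  A = 73.1 sabins
Formula: RT60 = 0.161 * V / A
Numerator: 0.161 * 1636.0 = 263.396
RT60 = 263.396 / 73.1 = 3.603

3.603 s


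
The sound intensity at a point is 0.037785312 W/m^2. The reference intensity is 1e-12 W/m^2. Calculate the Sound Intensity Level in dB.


Given values:
  I = 0.037785312 W/m^2
  I_ref = 1e-12 W/m^2
Formula: SIL = 10 * log10(I / I_ref)
Compute ratio: I / I_ref = 37785312000
Compute log10: log10(37785312000) = 10.577323
Multiply: SIL = 10 * 10.577323 = 105.77

105.77 dB


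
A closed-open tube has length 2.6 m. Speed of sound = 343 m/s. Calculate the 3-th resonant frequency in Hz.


Given values:
  Tube type: closed-open, L = 2.6 m, c = 343 m/s, n = 3
Formula: f_n = (2n - 1) * c / (4 * L)
Compute 2n - 1 = 2*3 - 1 = 5
Compute 4 * L = 4 * 2.6 = 10.4
f = 5 * 343 / 10.4
f = 164.9

164.9 Hz


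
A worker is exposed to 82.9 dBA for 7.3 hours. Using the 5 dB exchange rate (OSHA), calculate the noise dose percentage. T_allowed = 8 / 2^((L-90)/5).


Given values:
  L = 82.9 dBA, T = 7.3 hours
Formula: T_allowed = 8 / 2^((L - 90) / 5)
Compute exponent: (82.9 - 90) / 5 = -1.42
Compute 2^(-1.42) = 0.373712
T_allowed = 8 / 0.373712 = 21.406859 hours
Dose = (T / T_allowed) * 100
Dose = (7.3 / 21.406859) * 100 = 34.1

34.1 %


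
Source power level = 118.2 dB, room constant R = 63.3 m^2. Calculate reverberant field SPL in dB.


Given values:
  Lw = 118.2 dB, R = 63.3 m^2
Formula: SPL = Lw + 10 * log10(4 / R)
Compute 4 / R = 4 / 63.3 = 0.063191
Compute 10 * log10(0.063191) = -11.9934
SPL = 118.2 + (-11.9934) = 106.21

106.21 dB


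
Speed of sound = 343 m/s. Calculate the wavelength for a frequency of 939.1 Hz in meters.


Given values:
  c = 343 m/s, f = 939.1 Hz
Formula: lambda = c / f
lambda = 343 / 939.1
lambda = 0.3652

0.3652 m


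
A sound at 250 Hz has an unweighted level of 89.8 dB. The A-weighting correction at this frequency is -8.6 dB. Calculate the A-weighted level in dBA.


Given values:
  SPL = 89.8 dB
  A-weighting at 250 Hz = -8.6 dB
Formula: L_A = SPL + A_weight
L_A = 89.8 + (-8.6)
L_A = 81.2

81.2 dBA


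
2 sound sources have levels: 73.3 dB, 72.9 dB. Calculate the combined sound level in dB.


Formula: L_total = 10 * log10( sum(10^(Li/10)) )
  Source 1: 10^(73.3/10) = 21379620.895
  Source 2: 10^(72.9/10) = 19498445.9976
Sum of linear values = 40878066.8926
L_total = 10 * log10(40878066.8926) = 76.11

76.11 dB


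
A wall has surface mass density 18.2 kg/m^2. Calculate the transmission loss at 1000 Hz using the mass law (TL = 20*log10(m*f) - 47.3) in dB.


Given values:
  m = 18.2 kg/m^2, f = 1000 Hz
Formula: TL = 20 * log10(m * f) - 47.3
Compute m * f = 18.2 * 1000 = 18200.0
Compute log10(18200.0) = 4.260071
Compute 20 * 4.260071 = 85.2014
TL = 85.2014 - 47.3 = 37.9

37.9 dB


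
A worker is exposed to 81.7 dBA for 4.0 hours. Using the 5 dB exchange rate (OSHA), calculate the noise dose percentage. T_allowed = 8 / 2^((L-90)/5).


Given values:
  L = 81.7 dBA, T = 4.0 hours
Formula: T_allowed = 8 / 2^((L - 90) / 5)
Compute exponent: (81.7 - 90) / 5 = -1.66
Compute 2^(-1.66) = 0.316439
T_allowed = 8 / 0.316439 = 25.281334 hours
Dose = (T / T_allowed) * 100
Dose = (4.0 / 25.281334) * 100 = 15.82

15.82 %


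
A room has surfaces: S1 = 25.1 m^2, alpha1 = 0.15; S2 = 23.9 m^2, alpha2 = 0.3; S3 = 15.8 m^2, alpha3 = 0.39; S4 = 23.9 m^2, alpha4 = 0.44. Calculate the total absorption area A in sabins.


Given surfaces:
  Surface 1: 25.1 * 0.15 = 3.765
  Surface 2: 23.9 * 0.3 = 7.17
  Surface 3: 15.8 * 0.39 = 6.162
  Surface 4: 23.9 * 0.44 = 10.516
Formula: A = sum(Si * alpha_i)
A = 3.765 + 7.17 + 6.162 + 10.516
A = 27.61

27.61 sabins


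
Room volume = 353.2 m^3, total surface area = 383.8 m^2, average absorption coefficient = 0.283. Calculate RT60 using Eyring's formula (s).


Given values:
  V = 353.2 m^3, S = 383.8 m^2, alpha = 0.283
Formula: RT60 = 0.161 * V / (-S * ln(1 - alpha))
Compute ln(1 - 0.283) = ln(0.717) = -0.332679
Denominator: -383.8 * -0.332679 = 127.6822
Numerator: 0.161 * 353.2 = 56.8652
RT60 = 56.8652 / 127.6822 = 0.445

0.445 s


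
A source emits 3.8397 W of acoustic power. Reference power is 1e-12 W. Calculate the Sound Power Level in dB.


Given values:
  W = 3.8397 W
  W_ref = 1e-12 W
Formula: SWL = 10 * log10(W / W_ref)
Compute ratio: W / W_ref = 3839700000000
Compute log10: log10(3839700000000) = 12.584297
Multiply: SWL = 10 * 12.584297 = 125.84

125.84 dB


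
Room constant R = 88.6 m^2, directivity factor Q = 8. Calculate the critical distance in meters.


Given values:
  R = 88.6 m^2, Q = 8
Formula: d_c = 0.141 * sqrt(Q * R)
Compute Q * R = 8 * 88.6 = 708.8
Compute sqrt(708.8) = 26.6233
d_c = 0.141 * 26.6233 = 3.754

3.754 m


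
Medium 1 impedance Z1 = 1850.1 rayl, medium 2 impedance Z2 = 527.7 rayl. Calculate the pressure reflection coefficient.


Given values:
  Z1 = 1850.1 rayl, Z2 = 527.7 rayl
Formula: R = (Z2 - Z1) / (Z2 + Z1)
Numerator: Z2 - Z1 = 527.7 - 1850.1 = -1322.4
Denominator: Z2 + Z1 = 527.7 + 1850.1 = 2377.8
R = -1322.4 / 2377.8 = -0.5561

-0.5561


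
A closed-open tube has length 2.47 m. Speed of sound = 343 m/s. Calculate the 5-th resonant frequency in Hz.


Given values:
  Tube type: closed-open, L = 2.47 m, c = 343 m/s, n = 5
Formula: f_n = (2n - 1) * c / (4 * L)
Compute 2n - 1 = 2*5 - 1 = 9
Compute 4 * L = 4 * 2.47 = 9.88
f = 9 * 343 / 9.88
f = 312.45

312.45 Hz


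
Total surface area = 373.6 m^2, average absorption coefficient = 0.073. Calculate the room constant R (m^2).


Given values:
  S = 373.6 m^2, alpha = 0.073
Formula: R = S * alpha / (1 - alpha)
Numerator: 373.6 * 0.073 = 27.2728
Denominator: 1 - 0.073 = 0.927
R = 27.2728 / 0.927 = 29.42

29.42 m^2


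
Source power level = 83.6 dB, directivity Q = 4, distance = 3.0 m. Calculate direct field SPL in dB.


Given values:
  Lw = 83.6 dB, Q = 4, r = 3.0 m
Formula: SPL = Lw + 10 * log10(Q / (4 * pi * r^2))
Compute 4 * pi * r^2 = 4 * pi * 3.0^2 = 113.0973
Compute Q / denom = 4 / 113.0973 = 0.03536778
Compute 10 * log10(0.03536778) = -14.5139
SPL = 83.6 + (-14.5139) = 69.09

69.09 dB


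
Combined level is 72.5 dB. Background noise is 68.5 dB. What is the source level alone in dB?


Given values:
  L_total = 72.5 dB, L_bg = 68.5 dB
Formula: L_source = 10 * log10(10^(L_total/10) - 10^(L_bg/10))
Convert to linear:
  10^(72.5/10) = 17782794.1004
  10^(68.5/10) = 7079457.8438
Difference: 17782794.1004 - 7079457.8438 = 10703336.2566
L_source = 10 * log10(10703336.2566) = 70.3

70.3 dB


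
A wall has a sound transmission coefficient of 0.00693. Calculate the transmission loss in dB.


Given values:
  tau = 0.00693
Formula: TL = 10 * log10(1 / tau)
Compute 1 / tau = 1 / 0.00693 = 144.3001
Compute log10(144.3001) = 2.159267
TL = 10 * 2.159267 = 21.59

21.59 dB


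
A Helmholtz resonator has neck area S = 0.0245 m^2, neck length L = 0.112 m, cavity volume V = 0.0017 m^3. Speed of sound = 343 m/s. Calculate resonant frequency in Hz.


Given values:
  S = 0.0245 m^2, L = 0.112 m, V = 0.0017 m^3, c = 343 m/s
Formula: f = (c / (2*pi)) * sqrt(S / (V * L))
Compute V * L = 0.0017 * 0.112 = 0.0001904
Compute S / (V * L) = 0.0245 / 0.0001904 = 128.6765
Compute sqrt(128.6765) = 11.343566
Compute c / (2*pi) = 343 / 6.283185 = 54.590148
f = 54.590148 * 11.343566 = 619.25

619.25 Hz
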